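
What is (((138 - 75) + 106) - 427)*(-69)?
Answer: 17802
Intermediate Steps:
(((138 - 75) + 106) - 427)*(-69) = ((63 + 106) - 427)*(-69) = (169 - 427)*(-69) = -258*(-69) = 17802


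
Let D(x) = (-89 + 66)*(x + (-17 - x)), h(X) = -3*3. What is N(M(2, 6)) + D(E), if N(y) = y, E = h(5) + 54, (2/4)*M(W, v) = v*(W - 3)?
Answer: 379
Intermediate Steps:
h(X) = -9
M(W, v) = 2*v*(-3 + W) (M(W, v) = 2*(v*(W - 3)) = 2*(v*(-3 + W)) = 2*v*(-3 + W))
E = 45 (E = -9 + 54 = 45)
D(x) = 391 (D(x) = -23*(-17) = 391)
N(M(2, 6)) + D(E) = 2*6*(-3 + 2) + 391 = 2*6*(-1) + 391 = -12 + 391 = 379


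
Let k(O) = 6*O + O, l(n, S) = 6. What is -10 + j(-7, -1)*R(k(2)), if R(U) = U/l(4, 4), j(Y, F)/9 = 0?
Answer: -10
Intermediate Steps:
j(Y, F) = 0 (j(Y, F) = 9*0 = 0)
k(O) = 7*O
R(U) = U/6
-10 + j(-7, -1)*R(k(2)) = -10 + 0*((7*2)/6) = -10 + 0*((⅙)*14) = -10 + 0*(7/3) = -10 + 0 = -10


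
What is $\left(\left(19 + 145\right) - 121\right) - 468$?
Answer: $-425$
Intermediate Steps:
$\left(\left(19 + 145\right) - 121\right) - 468 = \left(164 - 121\right) - 468 = 43 - 468 = -425$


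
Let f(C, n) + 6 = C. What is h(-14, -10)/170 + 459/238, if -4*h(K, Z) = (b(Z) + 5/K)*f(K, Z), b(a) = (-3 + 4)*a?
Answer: 773/476 ≈ 1.6239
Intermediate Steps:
b(a) = a (b(a) = 1*a = a)
f(C, n) = -6 + C
h(K, Z) = -(-6 + K)*(Z + 5/K)/4 (h(K, Z) = -(Z + 5/K)*(-6 + K)/4 = -(-6 + K)*(Z + 5/K)/4)
h(-14, -10)/170 + 459/238 = -¼*(-6 - 14)*(5 - 14*(-10))/(-14)/170 + 459/238 = -¼*(-1/14)*(-20)*(5 + 140)*(1/170) + 459*(1/238) = -¼*(-1/14)*(-20)*145*(1/170) + 27/14 = -725/14*1/170 + 27/14 = -145/476 + 27/14 = 773/476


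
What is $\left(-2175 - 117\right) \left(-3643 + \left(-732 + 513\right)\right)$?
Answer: $8851704$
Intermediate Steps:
$\left(-2175 - 117\right) \left(-3643 + \left(-732 + 513\right)\right) = - 2292 \left(-3643 - 219\right) = \left(-2292\right) \left(-3862\right) = 8851704$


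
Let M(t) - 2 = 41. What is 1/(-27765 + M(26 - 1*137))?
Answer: -1/27722 ≈ -3.6072e-5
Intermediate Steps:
M(t) = 43 (M(t) = 2 + 41 = 43)
1/(-27765 + M(26 - 1*137)) = 1/(-27765 + 43) = 1/(-27722) = -1/27722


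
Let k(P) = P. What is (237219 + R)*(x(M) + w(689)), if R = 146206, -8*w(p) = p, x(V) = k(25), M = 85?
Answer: -187494825/8 ≈ -2.3437e+7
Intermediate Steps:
x(V) = 25
w(p) = -p/8
(237219 + R)*(x(M) + w(689)) = (237219 + 146206)*(25 - ⅛*689) = 383425*(25 - 689/8) = 383425*(-489/8) = -187494825/8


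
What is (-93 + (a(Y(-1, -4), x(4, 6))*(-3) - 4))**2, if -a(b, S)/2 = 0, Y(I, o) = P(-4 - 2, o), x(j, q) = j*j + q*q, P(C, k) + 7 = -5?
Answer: 9409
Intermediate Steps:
P(C, k) = -12 (P(C, k) = -7 - 5 = -12)
x(j, q) = j**2 + q**2
Y(I, o) = -12
a(b, S) = 0 (a(b, S) = -2*0 = 0)
(-93 + (a(Y(-1, -4), x(4, 6))*(-3) - 4))**2 = (-93 + (0*(-3) - 4))**2 = (-93 + (0 - 4))**2 = (-93 - 4)**2 = (-97)**2 = 9409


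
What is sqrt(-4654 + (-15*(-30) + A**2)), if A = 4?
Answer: 2*I*sqrt(1047) ≈ 64.715*I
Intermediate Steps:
sqrt(-4654 + (-15*(-30) + A**2)) = sqrt(-4654 + (-15*(-30) + 4**2)) = sqrt(-4654 + (450 + 16)) = sqrt(-4654 + 466) = sqrt(-4188) = 2*I*sqrt(1047)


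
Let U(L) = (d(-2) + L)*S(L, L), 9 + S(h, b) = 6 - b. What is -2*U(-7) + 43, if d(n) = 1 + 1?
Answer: 83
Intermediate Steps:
d(n) = 2
S(h, b) = -3 - b (S(h, b) = -9 + (6 - b) = -3 - b)
U(L) = (-3 - L)*(2 + L) (U(L) = (2 + L)*(-3 - L) = (-3 - L)*(2 + L))
-2*U(-7) + 43 = -(-2)*(2 - 7)*(3 - 7) + 43 = -(-2)*(-5)*(-4) + 43 = -2*(-20) + 43 = 40 + 43 = 83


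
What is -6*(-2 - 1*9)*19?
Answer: 1254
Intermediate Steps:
-6*(-2 - 1*9)*19 = -6*(-2 - 9)*19 = -6*(-11)*19 = 66*19 = 1254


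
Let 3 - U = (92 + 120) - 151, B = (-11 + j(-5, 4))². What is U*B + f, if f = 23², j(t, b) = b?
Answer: -2313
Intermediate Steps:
B = 49 (B = (-11 + 4)² = (-7)² = 49)
f = 529
U = -58 (U = 3 - ((92 + 120) - 151) = 3 - (212 - 151) = 3 - 1*61 = 3 - 61 = -58)
U*B + f = -58*49 + 529 = -2842 + 529 = -2313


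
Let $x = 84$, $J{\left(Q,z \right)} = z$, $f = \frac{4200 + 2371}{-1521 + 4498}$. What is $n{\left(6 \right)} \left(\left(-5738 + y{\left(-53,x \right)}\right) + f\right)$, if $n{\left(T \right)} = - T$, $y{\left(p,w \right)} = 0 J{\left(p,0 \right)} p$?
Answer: $\frac{102452730}{2977} \approx 34415.0$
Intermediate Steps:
$f = \frac{6571}{2977} \approx 2.2073$
$y{\left(p,w \right)} = 0$ ($y{\left(p,w \right)} = 0 \cdot 0 p = 0 p = 0$)
$n{\left(6 \right)} \left(\left(-5738 + y{\left(-53,x \right)}\right) + f\right) = \left(-1\right) 6 \left(\left(-5738 + 0\right) + \frac{6571}{2977}\right) = - 6 \left(-5738 + \frac{6571}{2977}\right) = \left(-6\right) \left(- \frac{17075455}{2977}\right) = \frac{102452730}{2977}$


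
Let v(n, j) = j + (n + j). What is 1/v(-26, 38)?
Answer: 1/50 ≈ 0.020000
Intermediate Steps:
v(n, j) = n + 2*j (v(n, j) = j + (j + n) = n + 2*j)
1/v(-26, 38) = 1/(-26 + 2*38) = 1/(-26 + 76) = 1/50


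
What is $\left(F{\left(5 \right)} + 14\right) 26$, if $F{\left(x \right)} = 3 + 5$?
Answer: $572$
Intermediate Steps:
$F{\left(x \right)} = 8$
$\left(F{\left(5 \right)} + 14\right) 26 = \left(8 + 14\right) 26 = 22 \cdot 26 = 572$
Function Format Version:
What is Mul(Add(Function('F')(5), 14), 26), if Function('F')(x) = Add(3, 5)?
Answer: 572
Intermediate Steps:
Function('F')(x) = 8
Mul(Add(Function('F')(5), 14), 26) = Mul(Add(8, 14), 26) = Mul(22, 26) = 572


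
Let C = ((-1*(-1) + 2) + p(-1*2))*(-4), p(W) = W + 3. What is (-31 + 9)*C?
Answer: 352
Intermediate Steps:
p(W) = 3 + W
C = -16 (C = ((-1*(-1) + 2) + (3 - 1*2))*(-4) = ((1 + 2) + (3 - 2))*(-4) = (3 + 1)*(-4) = 4*(-4) = -16)
(-31 + 9)*C = (-31 + 9)*(-16) = -22*(-16) = 352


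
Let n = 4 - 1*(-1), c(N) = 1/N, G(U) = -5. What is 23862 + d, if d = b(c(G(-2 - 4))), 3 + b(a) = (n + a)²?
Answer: 597051/25 ≈ 23882.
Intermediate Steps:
n = 5 (n = 4 + 1 = 5)
b(a) = -3 + (5 + a)²
d = 501/25 (d = -3 + (5 + 1/(-5))² = -3 + (5 - ⅕)² = -3 + (24/5)² = -3 + 576/25 = 501/25 ≈ 20.040)
23862 + d = 23862 + 501/25 = 597051/25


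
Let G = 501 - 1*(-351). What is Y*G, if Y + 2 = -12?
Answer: -11928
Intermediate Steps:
G = 852 (G = 501 + 351 = 852)
Y = -14 (Y = -2 - 12 = -14)
Y*G = -14*852 = -11928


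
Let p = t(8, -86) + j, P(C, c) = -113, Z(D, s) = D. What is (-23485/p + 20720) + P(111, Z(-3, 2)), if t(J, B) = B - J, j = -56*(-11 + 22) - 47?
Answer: 15622984/757 ≈ 20638.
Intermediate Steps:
j = -663 (j = -56*11 - 47 = -616 - 47 = -663)
p = -757 (p = (-86 - 1*8) - 663 = (-86 - 8) - 663 = -94 - 663 = -757)
(-23485/p + 20720) + P(111, Z(-3, 2)) = (-23485/(-757) + 20720) - 113 = (-23485*(-1/757) + 20720) - 113 = (23485/757 + 20720) - 113 = 15708525/757 - 113 = 15622984/757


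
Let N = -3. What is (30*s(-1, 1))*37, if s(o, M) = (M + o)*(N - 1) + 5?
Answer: 5550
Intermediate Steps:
s(o, M) = 5 - 4*M - 4*o (s(o, M) = (M + o)*(-3 - 1) + 5 = (M + o)*(-4) + 5 = (-4*M - 4*o) + 5 = 5 - 4*M - 4*o)
(30*s(-1, 1))*37 = (30*(5 - 4*1 - 4*(-1)))*37 = (30*(5 - 4 + 4))*37 = (30*5)*37 = 150*37 = 5550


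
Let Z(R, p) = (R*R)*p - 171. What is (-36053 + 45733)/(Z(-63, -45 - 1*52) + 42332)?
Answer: -605/21427 ≈ -0.028235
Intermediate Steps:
Z(R, p) = -171 + p*R² (Z(R, p) = R²*p - 171 = p*R² - 171 = -171 + p*R²)
(-36053 + 45733)/(Z(-63, -45 - 1*52) + 42332) = (-36053 + 45733)/((-171 + (-45 - 1*52)*(-63)²) + 42332) = 9680/((-171 + (-45 - 52)*3969) + 42332) = 9680/((-171 - 97*3969) + 42332) = 9680/((-171 - 384993) + 42332) = 9680/(-385164 + 42332) = 9680/(-342832) = 9680*(-1/342832) = -605/21427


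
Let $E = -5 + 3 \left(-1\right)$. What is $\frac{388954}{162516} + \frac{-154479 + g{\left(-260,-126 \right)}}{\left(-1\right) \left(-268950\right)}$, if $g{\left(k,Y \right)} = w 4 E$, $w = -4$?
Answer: $\frac{1104509322}{607064975} \approx 1.8194$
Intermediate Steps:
$E = -8$ ($E = -5 - 3 = -8$)
$g{\left(k,Y \right)} = 128$ ($g{\left(k,Y \right)} = \left(-4\right) 4 \left(-8\right) = \left(-16\right) \left(-8\right) = 128$)
$\frac{388954}{162516} + \frac{-154479 + g{\left(-260,-126 \right)}}{\left(-1\right) \left(-268950\right)} = \frac{388954}{162516} + \frac{-154479 + 128}{\left(-1\right) \left(-268950\right)} = 388954 \cdot \frac{1}{162516} - \frac{154351}{268950} = \frac{194477}{81258} - \frac{154351}{268950} = \frac{1104509322}{607064975}$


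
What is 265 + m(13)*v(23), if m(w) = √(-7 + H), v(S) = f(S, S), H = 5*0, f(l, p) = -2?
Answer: 265 - 2*I*√7 ≈ 265.0 - 5.2915*I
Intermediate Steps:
H = 0
v(S) = -2
m(w) = I*√7 (m(w) = √(-7 + 0) = √(-7) = I*√7)
265 + m(13)*v(23) = 265 + (I*√7)*(-2) = 265 - 2*I*√7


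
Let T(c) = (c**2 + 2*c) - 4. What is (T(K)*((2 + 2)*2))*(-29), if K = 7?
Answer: -13688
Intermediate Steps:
T(c) = -4 + c**2 + 2*c
(T(K)*((2 + 2)*2))*(-29) = ((-4 + 7**2 + 2*7)*((2 + 2)*2))*(-29) = ((-4 + 49 + 14)*(4*2))*(-29) = (59*8)*(-29) = 472*(-29) = -13688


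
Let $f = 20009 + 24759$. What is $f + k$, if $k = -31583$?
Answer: $13185$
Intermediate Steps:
$f = 44768$
$f + k = 44768 - 31583 = 13185$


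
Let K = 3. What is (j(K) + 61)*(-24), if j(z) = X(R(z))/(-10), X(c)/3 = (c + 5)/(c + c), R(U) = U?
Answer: -7272/5 ≈ -1454.4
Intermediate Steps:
X(c) = 3*(5 + c)/(2*c) (X(c) = 3*((c + 5)/(c + c)) = 3*((5 + c)/((2*c))) = 3*((5 + c)*(1/(2*c))) = 3*((5 + c)/(2*c)) = 3*(5 + c)/(2*c))
j(z) = -3*(5 + z)/(20*z) (j(z) = (3*(5 + z)/(2*z))/(-10) = (3*(5 + z)/(2*z))*(-1/10) = -3*(5 + z)/(20*z))
(j(K) + 61)*(-24) = ((3/20)*(-5 - 1*3)/3 + 61)*(-24) = ((3/20)*(1/3)*(-5 - 3) + 61)*(-24) = ((3/20)*(1/3)*(-8) + 61)*(-24) = (-2/5 + 61)*(-24) = (303/5)*(-24) = -7272/5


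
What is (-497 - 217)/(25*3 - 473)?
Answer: 357/199 ≈ 1.7940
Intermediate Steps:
(-497 - 217)/(25*3 - 473) = -714/(75 - 473) = -714/(-398) = -714*(-1/398) = 357/199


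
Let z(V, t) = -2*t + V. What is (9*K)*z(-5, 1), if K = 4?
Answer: -252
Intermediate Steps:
z(V, t) = V - 2*t
(9*K)*z(-5, 1) = (9*4)*(-5 - 2*1) = 36*(-5 - 2) = 36*(-7) = -252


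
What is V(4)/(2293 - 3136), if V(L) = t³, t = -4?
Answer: 64/843 ≈ 0.075919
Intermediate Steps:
V(L) = -64 (V(L) = (-4)³ = -64)
V(4)/(2293 - 3136) = -64/(2293 - 3136) = -64/(-843) = -1/843*(-64) = 64/843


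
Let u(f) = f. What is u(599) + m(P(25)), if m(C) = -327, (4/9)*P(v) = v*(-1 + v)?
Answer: 272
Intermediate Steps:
P(v) = 9*v*(-1 + v)/4 (P(v) = 9*(v*(-1 + v))/4 = 9*v*(-1 + v)/4)
u(599) + m(P(25)) = 599 - 327 = 272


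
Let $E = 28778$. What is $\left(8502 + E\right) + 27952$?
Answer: $65232$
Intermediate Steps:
$\left(8502 + E\right) + 27952 = \left(8502 + 28778\right) + 27952 = 37280 + 27952 = 65232$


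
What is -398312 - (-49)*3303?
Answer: -236465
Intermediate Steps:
-398312 - (-49)*3303 = -398312 - 1*(-161847) = -398312 + 161847 = -236465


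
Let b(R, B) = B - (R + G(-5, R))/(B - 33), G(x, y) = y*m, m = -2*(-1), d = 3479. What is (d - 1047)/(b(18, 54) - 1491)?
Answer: -17024/10077 ≈ -1.6894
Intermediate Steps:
m = 2
G(x, y) = 2*y (G(x, y) = y*2 = 2*y)
b(R, B) = B - 3*R/(-33 + B) (b(R, B) = B - (R + 2*R)/(B - 33) = B - 3*R/(-33 + B))
(d - 1047)/(b(18, 54) - 1491) = (3479 - 1047)/((54**2 - 33*54 - 3*18)/(-33 + 54) - 1491) = 2432/((2916 - 1782 - 54)/21 - 1491) = 2432/((1/21)*1080 - 1491) = 2432/(360/7 - 1491) = 2432/(-10077/7) = 2432*(-7/10077) = -17024/10077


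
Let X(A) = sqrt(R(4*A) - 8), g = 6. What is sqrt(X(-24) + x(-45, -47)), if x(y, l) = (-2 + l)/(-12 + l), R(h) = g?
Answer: sqrt(2891 + 3481*I*sqrt(2))/59 ≈ 1.1114 + 0.63621*I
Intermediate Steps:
R(h) = 6
x(y, l) = (-2 + l)/(-12 + l)
X(A) = I*sqrt(2) (X(A) = sqrt(6 - 8) = sqrt(-2) = I*sqrt(2))
sqrt(X(-24) + x(-45, -47)) = sqrt(I*sqrt(2) + (-2 - 47)/(-12 - 47)) = sqrt(I*sqrt(2) - 49/(-59)) = sqrt(I*sqrt(2) - 1/59*(-49)) = sqrt(I*sqrt(2) + 49/59) = sqrt(49/59 + I*sqrt(2))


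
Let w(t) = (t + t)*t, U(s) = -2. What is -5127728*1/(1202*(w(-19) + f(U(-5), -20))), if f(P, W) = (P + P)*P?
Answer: -1281932/219365 ≈ -5.8438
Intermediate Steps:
w(t) = 2*t² (w(t) = (2*t)*t = 2*t²)
f(P, W) = 2*P² (f(P, W) = (2*P)*P = 2*P²)
-5127728*1/(1202*(w(-19) + f(U(-5), -20))) = -5127728*1/(1202*(2*(-19)² + 2*(-2)²)) = -5127728*1/(1202*(2*361 + 2*4)) = -5127728*1/(1202*(722 + 8)) = -5127728/(1202*730) = -5127728/877460 = -5127728*1/877460 = -1281932/219365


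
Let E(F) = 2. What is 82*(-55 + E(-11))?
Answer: -4346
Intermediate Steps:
82*(-55 + E(-11)) = 82*(-55 + 2) = 82*(-53) = -4346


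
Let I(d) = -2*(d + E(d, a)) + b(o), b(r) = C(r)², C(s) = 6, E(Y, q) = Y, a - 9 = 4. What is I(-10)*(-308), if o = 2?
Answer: -23408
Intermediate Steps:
a = 13 (a = 9 + 4 = 13)
b(r) = 36 (b(r) = 6² = 36)
I(d) = 36 - 4*d (I(d) = -2*(d + d) + 36 = -4*d + 36 = 36 - 4*d)
I(-10)*(-308) = (36 - 4*(-10))*(-308) = (36 + 40)*(-308) = 76*(-308) = -23408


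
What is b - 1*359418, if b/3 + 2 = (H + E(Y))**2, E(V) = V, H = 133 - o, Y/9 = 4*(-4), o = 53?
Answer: -347136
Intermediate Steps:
Y = -144 (Y = 9*(4*(-4)) = 9*(-16) = -144)
H = 80 (H = 133 - 1*53 = 133 - 53 = 80)
b = 12282 (b = -6 + 3*(80 - 144)**2 = -6 + 3*(-64)**2 = -6 + 3*4096 = -6 + 12288 = 12282)
b - 1*359418 = 12282 - 1*359418 = 12282 - 359418 = -347136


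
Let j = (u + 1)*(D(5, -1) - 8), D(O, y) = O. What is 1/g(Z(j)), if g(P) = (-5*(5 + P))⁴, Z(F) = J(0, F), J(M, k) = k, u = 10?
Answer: 1/384160000 ≈ 2.6031e-9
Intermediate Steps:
j = -33 (j = (10 + 1)*(5 - 8) = 11*(-3) = -33)
Z(F) = F
g(P) = (-25 - 5*P)⁴
1/g(Z(j)) = 1/(625*(5 - 33)⁴) = 1/(625*(-28)⁴) = 1/(625*614656) = 1/384160000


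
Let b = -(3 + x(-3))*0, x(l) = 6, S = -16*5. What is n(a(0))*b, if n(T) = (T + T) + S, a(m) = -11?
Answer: 0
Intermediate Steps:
S = -80
n(T) = -80 + 2*T (n(T) = (T + T) - 80 = 2*T - 80 = -80 + 2*T)
b = 0 (b = -(3 + 6)*0 = -9*0 = -1*0 = 0)
n(a(0))*b = (-80 + 2*(-11))*0 = (-80 - 22)*0 = -102*0 = 0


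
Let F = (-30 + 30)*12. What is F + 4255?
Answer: 4255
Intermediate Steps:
F = 0 (F = 0*12 = 0)
F + 4255 = 0 + 4255 = 4255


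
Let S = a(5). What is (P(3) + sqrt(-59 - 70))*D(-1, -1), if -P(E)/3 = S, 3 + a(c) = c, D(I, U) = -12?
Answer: 72 - 12*I*sqrt(129) ≈ 72.0 - 136.29*I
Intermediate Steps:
a(c) = -3 + c
S = 2 (S = -3 + 5 = 2)
P(E) = -6 (P(E) = -3*2 = -6)
(P(3) + sqrt(-59 - 70))*D(-1, -1) = (-6 + sqrt(-59 - 70))*(-12) = (-6 + sqrt(-129))*(-12) = (-6 + I*sqrt(129))*(-12) = 72 - 12*I*sqrt(129)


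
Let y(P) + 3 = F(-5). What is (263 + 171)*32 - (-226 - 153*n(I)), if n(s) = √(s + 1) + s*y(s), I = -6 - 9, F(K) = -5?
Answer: 32474 + 153*I*√14 ≈ 32474.0 + 572.47*I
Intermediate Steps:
y(P) = -8 (y(P) = -3 - 5 = -8)
I = -15
n(s) = √(1 + s) - 8*s (n(s) = √(s + 1) + s*(-8) = √(1 + s) - 8*s)
(263 + 171)*32 - (-226 - 153*n(I)) = (263 + 171)*32 - (-226 - 153*(√(1 - 15) - 8*(-15))) = 434*32 - (-226 - 153*(√(-14) + 120)) = 13888 - (-226 - 153*(I*√14 + 120)) = 13888 - (-226 - 153*(120 + I*√14)) = 13888 - (-226 + (-18360 - 153*I*√14)) = 13888 - (-18586 - 153*I*√14) = 13888 + (18586 + 153*I*√14) = 32474 + 153*I*√14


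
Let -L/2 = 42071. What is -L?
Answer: 84142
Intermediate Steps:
L = -84142 (L = -2*42071 = -84142)
-L = -1*(-84142) = 84142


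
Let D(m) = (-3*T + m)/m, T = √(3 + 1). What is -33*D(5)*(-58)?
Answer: -1914/5 ≈ -382.80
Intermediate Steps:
T = 2 (T = √4 = 2)
D(m) = (-6 + m)/m (D(m) = (-3*2 + m)/m = (-6 + m)/m)
-33*D(5)*(-58) = -33*(-6 + 5)/5*(-58) = -33*(-1)/5*(-58) = -33*(-⅕)*(-58) = (33/5)*(-58) = -1914/5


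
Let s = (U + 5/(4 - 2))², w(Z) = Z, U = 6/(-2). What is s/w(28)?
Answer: 1/112 ≈ 0.0089286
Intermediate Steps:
U = -3 (U = 6*(-½) = -3)
s = ¼ (s = (-3 + 5/(4 - 2))² = (-3 + 5/2)² = (-½)² = ¼ ≈ 0.25000)
s/w(28) = (¼)/28 = (¼)*(1/28) = 1/112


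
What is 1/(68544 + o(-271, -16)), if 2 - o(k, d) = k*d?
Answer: 1/64210 ≈ 1.5574e-5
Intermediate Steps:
o(k, d) = 2 - d*k (o(k, d) = 2 - k*d = 2 - d*k)
1/(68544 + o(-271, -16)) = 1/(68544 + (2 - 1*(-16)*(-271))) = 1/(68544 + (2 - 4336)) = 1/(68544 - 4334) = 1/64210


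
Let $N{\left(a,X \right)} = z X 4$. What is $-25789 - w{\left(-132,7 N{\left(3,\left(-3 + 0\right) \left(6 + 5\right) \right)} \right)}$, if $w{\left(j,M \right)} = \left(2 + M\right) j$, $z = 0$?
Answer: $-25525$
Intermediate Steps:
$N{\left(a,X \right)} = 0$ ($N{\left(a,X \right)} = 0 X 4 = 0 \cdot 4 = 0$)
$w{\left(j,M \right)} = j \left(2 + M\right)$
$-25789 - w{\left(-132,7 N{\left(3,\left(-3 + 0\right) \left(6 + 5\right) \right)} \right)} = -25789 - - 132 \left(2 + 7 \cdot 0\right) = -25789 - - 132 \left(2 + 0\right) = -25789 - \left(-132\right) 2 = -25789 - -264 = -25789 + 264 = -25525$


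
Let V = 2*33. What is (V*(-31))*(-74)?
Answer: 151404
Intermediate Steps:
V = 66
(V*(-31))*(-74) = (66*(-31))*(-74) = -2046*(-74) = 151404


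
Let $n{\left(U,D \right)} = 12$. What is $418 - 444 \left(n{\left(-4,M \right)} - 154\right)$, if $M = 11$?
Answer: $63466$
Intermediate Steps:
$418 - 444 \left(n{\left(-4,M \right)} - 154\right) = 418 - 444 \left(12 - 154\right) = 418 - -63048 = 418 + 63048 = 63466$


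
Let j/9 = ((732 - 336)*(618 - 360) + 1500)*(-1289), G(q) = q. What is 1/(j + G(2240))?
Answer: -1/1202650228 ≈ -8.3150e-10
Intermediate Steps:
j = -1202652468 (j = 9*(((732 - 336)*(618 - 360) + 1500)*(-1289)) = 9*((396*258 + 1500)*(-1289)) = 9*((102168 + 1500)*(-1289)) = 9*(103668*(-1289)) = 9*(-133628052) = -1202652468)
1/(j + G(2240)) = 1/(-1202652468 + 2240) = 1/(-1202650228) = -1/1202650228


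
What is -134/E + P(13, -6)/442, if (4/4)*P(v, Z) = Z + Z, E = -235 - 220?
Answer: 2068/7735 ≈ 0.26736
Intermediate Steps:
E = -455
P(v, Z) = 2*Z (P(v, Z) = Z + Z = 2*Z)
-134/E + P(13, -6)/442 = -134/(-455) + (2*(-6))/442 = -134*(-1/455) - 12*1/442 = 134/455 - 6/221 = 2068/7735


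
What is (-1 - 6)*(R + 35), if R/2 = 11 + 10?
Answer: -539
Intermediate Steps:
R = 42 (R = 2*(11 + 10) = 2*21 = 42)
(-1 - 6)*(R + 35) = (-1 - 6)*(42 + 35) = -7*77 = -539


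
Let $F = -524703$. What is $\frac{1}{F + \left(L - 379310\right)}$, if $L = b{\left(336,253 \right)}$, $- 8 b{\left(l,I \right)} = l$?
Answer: $- \frac{1}{904055} \approx -1.1061 \cdot 10^{-6}$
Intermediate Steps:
$b{\left(l,I \right)} = - \frac{l}{8}$
$L = -42$ ($L = \left(- \frac{1}{8}\right) 336 = -42$)
$\frac{1}{F + \left(L - 379310\right)} = \frac{1}{-524703 - 379352} = \frac{1}{-904055} = - \frac{1}{904055}$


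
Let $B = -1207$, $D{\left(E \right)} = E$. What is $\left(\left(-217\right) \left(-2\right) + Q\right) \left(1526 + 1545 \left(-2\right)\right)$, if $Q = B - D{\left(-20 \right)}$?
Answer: $1177692$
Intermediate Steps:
$Q = -1187$ ($Q = -1207 - -20 = -1207 + 20 = -1187$)
$\left(\left(-217\right) \left(-2\right) + Q\right) \left(1526 + 1545 \left(-2\right)\right) = \left(\left(-217\right) \left(-2\right) - 1187\right) \left(1526 + 1545 \left(-2\right)\right) = \left(434 - 1187\right) \left(1526 - 3090\right) = \left(-753\right) \left(-1564\right) = 1177692$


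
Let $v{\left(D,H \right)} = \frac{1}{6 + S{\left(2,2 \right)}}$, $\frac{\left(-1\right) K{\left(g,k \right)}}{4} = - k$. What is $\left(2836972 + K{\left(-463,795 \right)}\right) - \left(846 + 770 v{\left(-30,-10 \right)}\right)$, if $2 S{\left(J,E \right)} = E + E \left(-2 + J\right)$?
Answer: $2839196$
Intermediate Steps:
$K{\left(g,k \right)} = 4 k$ ($K{\left(g,k \right)} = - 4 \left(- k\right) = 4 k$)
$S{\left(J,E \right)} = \frac{E}{2} + \frac{E \left(-2 + J\right)}{2}$ ($S{\left(J,E \right)} = \frac{E + E \left(-2 + J\right)}{2} = \frac{E}{2} + \frac{E \left(-2 + J\right)}{2}$)
$v{\left(D,H \right)} = \frac{1}{7}$ ($v{\left(D,H \right)} = \frac{1}{6 + \frac{1}{2} \cdot 2 \left(-1 + 2\right)} = \frac{1}{6 + \frac{1}{2} \cdot 2 \cdot 1} = \frac{1}{6 + 1} = \frac{1}{7}$)
$\left(2836972 + K{\left(-463,795 \right)}\right) - \left(846 + 770 v{\left(-30,-10 \right)}\right) = \left(2836972 + 4 \cdot 795\right) - 956 = \left(2836972 + 3180\right) - 956 = 2840152 - 956 = 2839196$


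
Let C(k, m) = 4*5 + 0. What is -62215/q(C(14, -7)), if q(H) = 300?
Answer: -12443/60 ≈ -207.38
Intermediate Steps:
C(k, m) = 20 (C(k, m) = 20 + 0 = 20)
-62215/q(C(14, -7)) = -62215/300 = -62215*1/300 = -12443/60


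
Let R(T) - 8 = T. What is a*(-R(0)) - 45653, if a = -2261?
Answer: -27565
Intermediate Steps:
R(T) = 8 + T
a*(-R(0)) - 45653 = -(-2261)*(8 + 0) - 45653 = -(-2261)*8 - 45653 = -2261*(-8) - 45653 = 18088 - 45653 = -27565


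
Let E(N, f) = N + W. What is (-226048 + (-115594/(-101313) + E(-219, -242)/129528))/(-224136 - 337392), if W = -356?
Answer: 329598184781335/818762121511488 ≈ 0.40256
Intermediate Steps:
E(N, f) = -356 + N (E(N, f) = N - 356 = -356 + N)
(-226048 + (-115594/(-101313) + E(-219, -242)/129528))/(-224136 - 337392) = (-226048 + (-115594/(-101313) + (-356 - 219)/129528))/(-224136 - 337392) = (-226048 + (-115594*(-1/101313) - 575*1/129528))/(-561528) = (-226048 + (115594/101313 - 575/129528))*(-1/561528) = (-226048 + 1657156073/1458096696)*(-1/561528) = -329598184781335/1458096696*(-1/561528) = 329598184781335/818762121511488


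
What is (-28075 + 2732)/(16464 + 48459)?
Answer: -25343/64923 ≈ -0.39035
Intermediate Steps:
(-28075 + 2732)/(16464 + 48459) = -25343/64923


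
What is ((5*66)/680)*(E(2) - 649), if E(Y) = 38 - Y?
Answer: -20229/68 ≈ -297.49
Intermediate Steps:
((5*66)/680)*(E(2) - 649) = ((5*66)/680)*((38 - 1*2) - 649) = (330*(1/680))*((38 - 2) - 649) = 33*(36 - 649)/68 = (33/68)*(-613) = -20229/68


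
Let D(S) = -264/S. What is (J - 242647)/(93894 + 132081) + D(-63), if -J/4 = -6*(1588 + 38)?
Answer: 1734413/527275 ≈ 3.2894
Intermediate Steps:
J = 39024 (J = -(-24)*(1588 + 38) = -(-24)*1626 = -4*(-9756) = 39024)
(J - 242647)/(93894 + 132081) + D(-63) = (39024 - 242647)/(93894 + 132081) - 264/(-63) = -203623/225975 - 264*(-1/63) = -203623*1/225975 + 88/21 = -203623/225975 + 88/21 = 1734413/527275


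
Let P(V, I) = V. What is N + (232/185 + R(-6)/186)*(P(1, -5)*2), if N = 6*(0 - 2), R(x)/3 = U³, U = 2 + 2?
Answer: -42596/5735 ≈ -7.4274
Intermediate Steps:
U = 4
R(x) = 192 (R(x) = 3*4³ = 3*64 = 192)
N = -12 (N = 6*(-2) = -12)
N + (232/185 + R(-6)/186)*(P(1, -5)*2) = -12 + (232/185 + 192/186)*(1*2) = -12 + (232*(1/185) + 192*(1/186))*2 = -12 + (232/185 + 32/31)*2 = -12 + (13112/5735)*2 = -12 + 26224/5735 = -42596/5735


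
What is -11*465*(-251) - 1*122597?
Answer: 1161268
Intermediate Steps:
-11*465*(-251) - 1*122597 = -5115*(-251) - 122597 = 1283865 - 122597 = 1161268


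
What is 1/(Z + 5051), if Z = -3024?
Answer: 1/2027 ≈ 0.00049334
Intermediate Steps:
1/(Z + 5051) = 1/(-3024 + 5051) = 1/2027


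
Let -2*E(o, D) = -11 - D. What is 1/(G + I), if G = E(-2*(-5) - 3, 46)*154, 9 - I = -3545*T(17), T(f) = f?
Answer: 1/64663 ≈ 1.5465e-5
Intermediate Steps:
E(o, D) = 11/2 + D/2 (E(o, D) = -(-11 - D)/2 = 11/2 + D/2)
I = 60274 (I = 9 - (-3545)*17 = 9 - 1*(-60265) = 9 + 60265 = 60274)
G = 4389 (G = (11/2 + (½)*46)*154 = (11/2 + 23)*154 = (57/2)*154 = 4389)
1/(G + I) = 1/(4389 + 60274) = 1/64663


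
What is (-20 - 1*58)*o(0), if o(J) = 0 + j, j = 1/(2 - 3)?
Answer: 78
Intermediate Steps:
j = -1 (j = 1/(-1) = -1)
o(J) = -1 (o(J) = 0 - 1 = -1)
(-20 - 1*58)*o(0) = (-20 - 1*58)*(-1) = (-20 - 58)*(-1) = -78*(-1) = 78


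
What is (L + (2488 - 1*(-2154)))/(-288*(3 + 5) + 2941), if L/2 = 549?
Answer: 820/91 ≈ 9.0110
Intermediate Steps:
L = 1098 (L = 2*549 = 1098)
(L + (2488 - 1*(-2154)))/(-288*(3 + 5) + 2941) = (1098 + (2488 - 1*(-2154)))/(-288*(3 + 5) + 2941) = (1098 + (2488 + 2154))/(-288*8 + 2941) = (1098 + 4642)/(-2304 + 2941) = 5740/637 = 5740*(1/637) = 820/91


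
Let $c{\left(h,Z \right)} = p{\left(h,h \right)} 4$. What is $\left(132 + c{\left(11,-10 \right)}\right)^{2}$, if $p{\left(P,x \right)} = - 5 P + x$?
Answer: $1936$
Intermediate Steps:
$p{\left(P,x \right)} = x - 5 P$
$c{\left(h,Z \right)} = - 16 h$ ($c{\left(h,Z \right)} = \left(h - 5 h\right) 4 = - 4 h 4 = - 16 h$)
$\left(132 + c{\left(11,-10 \right)}\right)^{2} = \left(132 - 176\right)^{2} = \left(-44\right)^{2} = 1936$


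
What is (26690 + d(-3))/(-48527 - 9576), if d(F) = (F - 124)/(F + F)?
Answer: -160267/348618 ≈ -0.45972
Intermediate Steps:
d(F) = (-124 + F)/(2*F) (d(F) = (-124 + F)/((2*F)) = (-124 + F)*(1/(2*F)) = (-124 + F)/(2*F))
(26690 + d(-3))/(-48527 - 9576) = (26690 + (½)*(-124 - 3)/(-3))/(-48527 - 9576) = (26690 + (½)*(-⅓)*(-127))/(-58103) = (26690 + 127/6)*(-1/58103) = (160267/6)*(-1/58103) = -160267/348618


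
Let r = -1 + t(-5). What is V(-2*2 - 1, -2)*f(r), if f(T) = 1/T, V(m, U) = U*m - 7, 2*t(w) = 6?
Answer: 3/2 ≈ 1.5000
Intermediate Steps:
t(w) = 3 (t(w) = (1/2)*6 = 3)
V(m, U) = -7 + U*m
r = 2 (r = -1 + 3 = 2)
f(T) = 1/T
V(-2*2 - 1, -2)*f(r) = (-7 - 2*(-2*2 - 1))/2 = (-7 - 2*(-4 - 1))*(1/2) = (-7 - 2*(-5))*(1/2) = (-7 + 10)*(1/2) = 3*(1/2) = 3/2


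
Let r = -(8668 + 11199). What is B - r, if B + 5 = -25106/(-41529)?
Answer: 824874104/41529 ≈ 19863.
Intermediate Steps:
B = -182539/41529 (B = -5 - 25106/(-41529) = -5 - 25106*(-1/41529) = -5 + 25106/41529 = -182539/41529 ≈ -4.3955)
r = -19867 (r = -1*19867 = -19867)
B - r = -182539/41529 - 1*(-19867) = -182539/41529 + 19867 = 824874104/41529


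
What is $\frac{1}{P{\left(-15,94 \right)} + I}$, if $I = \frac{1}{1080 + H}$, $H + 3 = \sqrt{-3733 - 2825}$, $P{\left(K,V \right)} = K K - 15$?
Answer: $\frac{244963347}{51442529041} + \frac{i \sqrt{6558}}{51442529041} \approx 0.0047619 + 1.5742 \cdot 10^{-9} i$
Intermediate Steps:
$P{\left(K,V \right)} = -15 + K^{2}$ ($P{\left(K,V \right)} = K^{2} - 15 = -15 + K^{2}$)
$H = -3 + i \sqrt{6558}$ ($H = -3 + \sqrt{-3733 - 2825} = -3 + \sqrt{-6558} = -3 + i \sqrt{6558} \approx -3.0 + 80.981 i$)
$I = \frac{1}{1077 + i \sqrt{6558}}$ ($I = \frac{1}{1080 - \left(3 - i \sqrt{6558}\right)} = \frac{1}{1077 + i \sqrt{6558}} \approx 0.00092329 - 6.9423 \cdot 10^{-5} i$)
$\frac{1}{P{\left(-15,94 \right)} + I} = \frac{1}{\left(-15 + \left(-15\right)^{2}\right) + \left(\frac{359}{388829} - \frac{i \sqrt{6558}}{1166487}\right)} = \frac{1}{\left(-15 + 225\right) + \left(\frac{359}{388829} - \frac{i \sqrt{6558}}{1166487}\right)} = \frac{1}{210 + \left(\frac{359}{388829} - \frac{i \sqrt{6558}}{1166487}\right)} = \frac{1}{\frac{81654449}{388829} - \frac{i \sqrt{6558}}{1166487}}$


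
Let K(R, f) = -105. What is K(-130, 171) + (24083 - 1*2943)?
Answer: 21035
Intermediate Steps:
K(-130, 171) + (24083 - 1*2943) = -105 + (24083 - 1*2943) = -105 + (24083 - 2943) = -105 + 21140 = 21035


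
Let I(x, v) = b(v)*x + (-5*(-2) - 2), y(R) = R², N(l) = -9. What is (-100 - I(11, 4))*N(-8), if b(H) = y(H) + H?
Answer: 2952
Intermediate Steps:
b(H) = H + H² (b(H) = H² + H = H + H²)
I(x, v) = 8 + v*x*(1 + v) (I(x, v) = (v*(1 + v))*x + (-5*(-2) - 2) = v*x*(1 + v) + (10 - 2) = v*x*(1 + v) + 8 = 8 + v*x*(1 + v))
(-100 - I(11, 4))*N(-8) = (-100 - (8 + 4*11*(1 + 4)))*(-9) = (-100 - (8 + 4*11*5))*(-9) = (-100 - (8 + 220))*(-9) = (-100 - 1*228)*(-9) = (-100 - 228)*(-9) = -328*(-9) = 2952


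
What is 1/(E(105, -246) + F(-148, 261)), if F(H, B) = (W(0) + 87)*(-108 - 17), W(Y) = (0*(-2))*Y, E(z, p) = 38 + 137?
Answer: -1/10700 ≈ -9.3458e-5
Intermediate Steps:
E(z, p) = 175
W(Y) = 0 (W(Y) = 0*Y = 0)
F(H, B) = -10875 (F(H, B) = (0 + 87)*(-108 - 17) = 87*(-125) = -10875)
1/(E(105, -246) + F(-148, 261)) = 1/(175 - 10875) = 1/(-10700) = -1/10700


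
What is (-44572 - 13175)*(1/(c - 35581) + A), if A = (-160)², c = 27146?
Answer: -12469656134253/8435 ≈ -1.4783e+9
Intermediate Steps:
A = 25600
(-44572 - 13175)*(1/(c - 35581) + A) = (-44572 - 13175)*(1/(27146 - 35581) + 25600) = -57747*(1/(-8435) + 25600) = -57747*(-1/8435 + 25600) = -57747*215935999/8435 = -12469656134253/8435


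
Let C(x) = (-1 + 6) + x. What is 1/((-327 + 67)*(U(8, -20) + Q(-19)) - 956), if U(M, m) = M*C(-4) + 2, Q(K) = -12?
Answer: -1/436 ≈ -0.0022936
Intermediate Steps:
C(x) = 5 + x
U(M, m) = 2 + M (U(M, m) = M*(5 - 4) + 2 = M*1 + 2 = M + 2 = 2 + M)
1/((-327 + 67)*(U(8, -20) + Q(-19)) - 956) = 1/((-327 + 67)*((2 + 8) - 12) - 956) = 1/(-260*(10 - 12) - 956) = 1/(-260*(-2) - 956) = 1/(520 - 956) = 1/(-436) = -1/436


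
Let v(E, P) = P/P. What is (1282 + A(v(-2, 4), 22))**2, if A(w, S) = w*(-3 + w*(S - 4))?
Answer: 1682209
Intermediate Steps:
v(E, P) = 1
A(w, S) = w*(-3 + w*(-4 + S))
(1282 + A(v(-2, 4), 22))**2 = (1282 + 1*(-3 - 4*1 + 22*1))**2 = (1282 + 1*(-3 - 4 + 22))**2 = (1282 + 1*15)**2 = (1282 + 15)**2 = 1297**2 = 1682209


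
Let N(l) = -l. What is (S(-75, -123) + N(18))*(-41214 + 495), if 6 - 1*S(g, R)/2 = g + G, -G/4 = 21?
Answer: -12704328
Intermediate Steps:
G = -84 (G = -4*21 = -84)
S(g, R) = 180 - 2*g (S(g, R) = 12 - 2*(g - 84) = 12 - 2*(-84 + g) = 12 + (168 - 2*g) = 180 - 2*g)
(S(-75, -123) + N(18))*(-41214 + 495) = ((180 - 2*(-75)) - 1*18)*(-41214 + 495) = ((180 + 150) - 18)*(-40719) = (330 - 18)*(-40719) = 312*(-40719) = -12704328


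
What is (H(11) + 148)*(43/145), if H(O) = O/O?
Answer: 6407/145 ≈ 44.186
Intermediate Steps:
H(O) = 1
(H(11) + 148)*(43/145) = (1 + 148)*(43/145) = 149*(43*(1/145)) = 149*(43/145) = 6407/145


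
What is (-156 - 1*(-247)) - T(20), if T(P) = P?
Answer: 71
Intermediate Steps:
(-156 - 1*(-247)) - T(20) = (-156 - 1*(-247)) - 1*20 = (-156 + 247) - 20 = 91 - 20 = 71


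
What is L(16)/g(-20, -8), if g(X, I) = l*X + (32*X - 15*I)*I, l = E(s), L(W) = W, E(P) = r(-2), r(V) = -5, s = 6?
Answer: 4/1065 ≈ 0.0037559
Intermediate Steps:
E(P) = -5
l = -5
g(X, I) = -5*X + I*(-15*I + 32*X) (g(X, I) = -5*X + (32*X - 15*I)*I = -5*X + (-15*I + 32*X)*I = -5*X + I*(-15*I + 32*X))
L(16)/g(-20, -8) = 16/(-15*(-8)**2 - 5*(-20) + 32*(-8)*(-20)) = 16/(-15*64 + 100 + 5120) = 16/(-960 + 100 + 5120) = 16/4260 = 16*(1/4260) = 4/1065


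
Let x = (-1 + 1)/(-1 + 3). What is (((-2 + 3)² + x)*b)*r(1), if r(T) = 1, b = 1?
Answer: 1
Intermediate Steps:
x = 0 (x = 0/2 = 0*(½) = 0)
(((-2 + 3)² + x)*b)*r(1) = (((-2 + 3)² + 0)*1)*1 = ((1² + 0)*1)*1 = ((1 + 0)*1)*1 = (1*1)*1 = 1*1 = 1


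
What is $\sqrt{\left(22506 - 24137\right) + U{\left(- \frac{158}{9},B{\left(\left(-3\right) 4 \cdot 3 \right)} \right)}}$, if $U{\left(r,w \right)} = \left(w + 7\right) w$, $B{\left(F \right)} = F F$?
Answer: $\sqrt{1687057} \approx 1298.9$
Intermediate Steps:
$B{\left(F \right)} = F^{2}$
$U{\left(r,w \right)} = w \left(7 + w\right)$ ($U{\left(r,w \right)} = \left(7 + w\right) w = w \left(7 + w\right)$)
$\sqrt{\left(22506 - 24137\right) + U{\left(- \frac{158}{9},B{\left(\left(-3\right) 4 \cdot 3 \right)} \right)}} = \sqrt{\left(22506 - 24137\right) + \left(\left(-3\right) 4 \cdot 3\right)^{2} \left(7 + \left(\left(-3\right) 4 \cdot 3\right)^{2}\right)} = \sqrt{-1631 + \left(\left(-12\right) 3\right)^{2} \left(7 + \left(\left(-12\right) 3\right)^{2}\right)} = \sqrt{-1631 + \left(-36\right)^{2} \left(7 + \left(-36\right)^{2}\right)} = \sqrt{-1631 + 1296 \left(7 + 1296\right)} = \sqrt{-1631 + 1296 \cdot 1303} = \sqrt{-1631 + 1688688} = \sqrt{1687057}$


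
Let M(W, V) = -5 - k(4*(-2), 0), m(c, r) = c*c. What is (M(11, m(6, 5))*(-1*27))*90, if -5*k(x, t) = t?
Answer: 12150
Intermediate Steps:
k(x, t) = -t/5
m(c, r) = c²
M(W, V) = -5 (M(W, V) = -5 - (-1)*0/5 = -5 - 1*0 = -5 + 0 = -5)
(M(11, m(6, 5))*(-1*27))*90 = -(-5)*27*90 = -5*(-27)*90 = 135*90 = 12150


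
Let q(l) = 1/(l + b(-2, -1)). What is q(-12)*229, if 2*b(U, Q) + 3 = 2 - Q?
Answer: -229/12 ≈ -19.083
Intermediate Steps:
b(U, Q) = -1/2 - Q/2 (b(U, Q) = -3/2 + (2 - Q)/2 = -3/2 + (1 - Q/2) = -1/2 - Q/2)
q(l) = 1/l (q(l) = 1/(l + (-1/2 - 1/2*(-1))) = 1/(l + (-1/2 + 1/2)) = 1/(l + 0) = 1/l)
q(-12)*229 = 229/(-12) = -1/12*229 = -229/12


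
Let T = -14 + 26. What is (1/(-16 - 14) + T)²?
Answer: 128881/900 ≈ 143.20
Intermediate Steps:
T = 12
(1/(-16 - 14) + T)² = (1/(-16 - 14) + 12)² = (1/(-30) + 12)² = (-1/30 + 12)² = (359/30)² = 128881/900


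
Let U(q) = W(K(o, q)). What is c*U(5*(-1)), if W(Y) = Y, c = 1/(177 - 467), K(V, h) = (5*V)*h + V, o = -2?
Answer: -24/145 ≈ -0.16552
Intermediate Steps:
K(V, h) = V + 5*V*h (K(V, h) = 5*V*h + V = V + 5*V*h)
c = -1/290 (c = 1/(-290) = -1/290 ≈ -0.0034483)
U(q) = -2 - 10*q (U(q) = -2*(1 + 5*q) = -2 - 10*q)
c*U(5*(-1)) = -(-2 - 50*(-1))/290 = -(-2 - 10*(-5))/290 = -(-2 + 50)/290 = -1/290*48 = -24/145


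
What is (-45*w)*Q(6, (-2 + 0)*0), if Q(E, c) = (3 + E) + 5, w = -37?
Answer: 23310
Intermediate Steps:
Q(E, c) = 8 + E
(-45*w)*Q(6, (-2 + 0)*0) = (-45*(-37))*(8 + 6) = 1665*14 = 23310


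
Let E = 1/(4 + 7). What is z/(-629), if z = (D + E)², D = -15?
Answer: -26896/76109 ≈ -0.35339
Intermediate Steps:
E = 1/11 ≈ 0.090909
z = 26896/121 (z = (-15 + 1/11)² = (-164/11)² = 26896/121 ≈ 222.28)
z/(-629) = (26896/121)/(-629) = (26896/121)*(-1/629) = -26896/76109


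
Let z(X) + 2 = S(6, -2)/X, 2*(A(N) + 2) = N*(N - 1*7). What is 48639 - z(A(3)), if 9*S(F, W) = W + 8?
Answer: 583693/12 ≈ 48641.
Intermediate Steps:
S(F, W) = 8/9 + W/9 (S(F, W) = (W + 8)/9 = (8 + W)/9 = 8/9 + W/9)
A(N) = -2 + N*(-7 + N)/2 (A(N) = -2 + (N*(N - 1*7))/2 = -2 + (N*(N - 7))/2 = -2 + (N*(-7 + N))/2 = -2 + N*(-7 + N)/2)
z(X) = -2 + 2/(3*X) (z(X) = -2 + (8/9 + (1/9)*(-2))/X = -2 + (8/9 - 2/9)/X = -2 + 2/(3*X))
48639 - z(A(3)) = 48639 - (-2 + 2/(3*(-2 + (1/2)*3**2 - 7/2*3))) = 48639 - (-2 + 2/(3*(-2 + (1/2)*9 - 21/2))) = 48639 - (-2 + 2/(3*(-2 + 9/2 - 21/2))) = 48639 - (-2 + (2/3)/(-8)) = 48639 - (-2 + (2/3)*(-1/8)) = 48639 - (-2 - 1/12) = 48639 - 1*(-25/12) = 48639 + 25/12 = 583693/12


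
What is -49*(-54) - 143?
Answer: 2503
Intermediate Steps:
-49*(-54) - 143 = 2646 - 143 = 2503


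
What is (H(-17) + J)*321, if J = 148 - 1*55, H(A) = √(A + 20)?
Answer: 29853 + 321*√3 ≈ 30409.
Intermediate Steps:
H(A) = √(20 + A)
J = 93 (J = 148 - 55 = 93)
(H(-17) + J)*321 = (√(20 - 17) + 93)*321 = (√3 + 93)*321 = (93 + √3)*321 = 29853 + 321*√3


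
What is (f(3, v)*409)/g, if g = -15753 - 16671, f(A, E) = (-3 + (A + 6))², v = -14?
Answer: -1227/2702 ≈ -0.45411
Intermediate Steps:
f(A, E) = (3 + A)² (f(A, E) = (-3 + (6 + A))² = (3 + A)²)
g = -32424
(f(3, v)*409)/g = ((3 + 3)²*409)/(-32424) = (6²*409)*(-1/32424) = (36*409)*(-1/32424) = 14724*(-1/32424) = -1227/2702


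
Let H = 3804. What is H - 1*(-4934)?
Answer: 8738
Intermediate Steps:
H - 1*(-4934) = 3804 - 1*(-4934) = 3804 + 4934 = 8738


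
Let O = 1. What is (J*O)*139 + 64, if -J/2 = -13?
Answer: 3678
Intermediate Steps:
J = 26 (J = -2*(-13) = 26)
(J*O)*139 + 64 = (26*1)*139 + 64 = 26*139 + 64 = 3614 + 64 = 3678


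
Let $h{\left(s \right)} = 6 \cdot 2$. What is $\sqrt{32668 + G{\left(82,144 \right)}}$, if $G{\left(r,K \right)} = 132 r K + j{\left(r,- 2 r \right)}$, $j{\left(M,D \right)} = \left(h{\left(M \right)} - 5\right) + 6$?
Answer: $\sqrt{1591337} \approx 1261.5$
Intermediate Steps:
$h{\left(s \right)} = 12$
$j{\left(M,D \right)} = 13$ ($j{\left(M,D \right)} = \left(12 - 5\right) + 6 = 7 + 6 = 13$)
$G{\left(r,K \right)} = 13 + 132 K r$ ($G{\left(r,K \right)} = 132 r K + 13 = 132 K r + 13 = 13 + 132 K r$)
$\sqrt{32668 + G{\left(82,144 \right)}} = \sqrt{32668 + \left(13 + 132 \cdot 144 \cdot 82\right)} = \sqrt{32668 + \left(13 + 1558656\right)} = \sqrt{32668 + 1558669} = \sqrt{1591337}$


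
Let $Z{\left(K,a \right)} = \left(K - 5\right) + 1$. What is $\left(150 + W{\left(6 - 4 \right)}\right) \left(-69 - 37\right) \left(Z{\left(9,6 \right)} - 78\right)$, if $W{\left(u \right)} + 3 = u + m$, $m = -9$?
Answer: $1083320$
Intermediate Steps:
$Z{\left(K,a \right)} = -4 + K$ ($Z{\left(K,a \right)} = \left(-5 + K\right) + 1 = -4 + K$)
$W{\left(u \right)} = -12 + u$ ($W{\left(u \right)} = -3 + \left(u - 9\right) = -3 + \left(-9 + u\right) = -12 + u$)
$\left(150 + W{\left(6 - 4 \right)}\right) \left(-69 - 37\right) \left(Z{\left(9,6 \right)} - 78\right) = \left(150 + \left(-12 + \left(6 - 4\right)\right)\right) \left(-69 - 37\right) \left(\left(-4 + 9\right) - 78\right) = \left(150 + \left(-12 + 2\right)\right) \left(- 106 \left(5 - 78\right)\right) = \left(150 - 10\right) \left(\left(-106\right) \left(-73\right)\right) = 140 \cdot 7738 = 1083320$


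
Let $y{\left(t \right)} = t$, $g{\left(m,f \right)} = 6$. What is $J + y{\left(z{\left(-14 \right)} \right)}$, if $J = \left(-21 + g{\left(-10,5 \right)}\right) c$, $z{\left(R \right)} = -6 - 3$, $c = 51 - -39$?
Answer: $-1359$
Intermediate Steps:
$c = 90$ ($c = 51 + 39 = 90$)
$z{\left(R \right)} = -9$ ($z{\left(R \right)} = -6 - 3 = -9$)
$J = -1350$ ($J = \left(-21 + 6\right) 90 = \left(-15\right) 90 = -1350$)
$J + y{\left(z{\left(-14 \right)} \right)} = -1350 - 9 = -1359$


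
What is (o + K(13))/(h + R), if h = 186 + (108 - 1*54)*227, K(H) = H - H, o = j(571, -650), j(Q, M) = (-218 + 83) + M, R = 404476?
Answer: -157/83384 ≈ -0.0018829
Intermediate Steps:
j(Q, M) = -135 + M
o = -785 (o = -135 - 650 = -785)
K(H) = 0
h = 12444 (h = 186 + (108 - 54)*227 = 186 + 54*227 = 186 + 12258 = 12444)
(o + K(13))/(h + R) = (-785 + 0)/(12444 + 404476) = -785/416920 = -785*1/416920 = -157/83384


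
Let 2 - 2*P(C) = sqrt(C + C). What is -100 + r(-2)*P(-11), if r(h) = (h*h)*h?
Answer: -108 + 4*I*sqrt(22) ≈ -108.0 + 18.762*I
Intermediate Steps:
P(C) = 1 - sqrt(2)*sqrt(C)/2 (P(C) = 1 - sqrt(C + C)/2 = 1 - sqrt(2)*sqrt(C)/2)
r(h) = h**3 (r(h) = h**2*h = h**3)
-100 + r(-2)*P(-11) = -100 + (-2)**3*(1 - sqrt(2)*sqrt(-11)/2) = -100 - 8*(1 - sqrt(2)*I*sqrt(11)/2) = -100 - 8*(1 - I*sqrt(22)/2) = -100 + (-8 + 4*I*sqrt(22)) = -108 + 4*I*sqrt(22)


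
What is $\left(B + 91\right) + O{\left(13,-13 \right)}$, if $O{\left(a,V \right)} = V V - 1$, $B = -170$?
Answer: $89$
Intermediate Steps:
$O{\left(a,V \right)} = -1 + V^{2}$ ($O{\left(a,V \right)} = V^{2} - 1 = -1 + V^{2}$)
$\left(B + 91\right) + O{\left(13,-13 \right)} = \left(-170 + 91\right) - \left(1 - \left(-13\right)^{2}\right) = -79 + \left(-1 + 169\right) = -79 + 168 = 89$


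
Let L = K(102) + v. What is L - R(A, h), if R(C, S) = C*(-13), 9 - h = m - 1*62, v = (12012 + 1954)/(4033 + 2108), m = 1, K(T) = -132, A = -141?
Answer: -12053099/6141 ≈ -1962.7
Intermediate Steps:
v = 13966/6141 ≈ 2.2742
h = 70 (h = 9 - (1 - 1*62) = 9 - (1 - 62) = 9 - 1*(-61) = 9 + 61 = 70)
L = -796646/6141 (L = -132 + 13966/6141 = -796646/6141 ≈ -129.73)
R(C, S) = -13*C
L - R(A, h) = -796646/6141 - (-13)*(-141) = -796646/6141 - 1*1833 = -796646/6141 - 1833 = -12053099/6141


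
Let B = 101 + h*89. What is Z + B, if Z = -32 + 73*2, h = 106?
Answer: 9649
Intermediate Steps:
B = 9535 (B = 101 + 106*89 = 101 + 9434 = 9535)
Z = 114 (Z = -32 + 146 = 114)
Z + B = 114 + 9535 = 9649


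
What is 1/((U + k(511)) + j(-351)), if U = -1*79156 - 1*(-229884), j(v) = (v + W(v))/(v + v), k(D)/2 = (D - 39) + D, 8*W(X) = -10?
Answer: 2808/428766161 ≈ 6.5490e-6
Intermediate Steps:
W(X) = -5/4 (W(X) = (⅛)*(-10) = -5/4)
k(D) = -78 + 4*D (k(D) = 2*((D - 39) + D) = 2*((-39 + D) + D) = 2*(-39 + 2*D) = -78 + 4*D)
j(v) = (-5/4 + v)/(2*v) (j(v) = (v - 5/4)/(v + v) = (-5/4 + v)/((2*v)) = (-5/4 + v)*(1/(2*v)) = (-5/4 + v)/(2*v))
U = 150728 (U = -79156 + 229884 = 150728)
1/((U + k(511)) + j(-351)) = 1/((150728 + (-78 + 4*511)) + (⅛)*(-5 + 4*(-351))/(-351)) = 1/((150728 + (-78 + 2044)) + (⅛)*(-1/351)*(-5 - 1404)) = 1/((150728 + 1966) + (⅛)*(-1/351)*(-1409)) = 1/(152694 + 1409/2808) = 1/(428766161/2808) = 2808/428766161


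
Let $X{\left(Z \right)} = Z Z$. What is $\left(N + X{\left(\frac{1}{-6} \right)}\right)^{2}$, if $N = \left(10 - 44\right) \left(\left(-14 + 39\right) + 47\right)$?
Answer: $\frac{7766368129}{1296} \approx 5.9926 \cdot 10^{6}$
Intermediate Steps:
$X{\left(Z \right)} = Z^{2}$
$N = -2448$ ($N = - 34 \left(25 + 47\right) = \left(-34\right) 72 = -2448$)
$\left(N + X{\left(\frac{1}{-6} \right)}\right)^{2} = \left(-2448 + \left(\frac{1}{-6}\right)^{2}\right)^{2} = \left(-2448 + \left(- \frac{1}{6}\right)^{2}\right)^{2} = \left(-2448 + \frac{1}{36}\right)^{2} = \left(- \frac{88127}{36}\right)^{2} = \frac{7766368129}{1296}$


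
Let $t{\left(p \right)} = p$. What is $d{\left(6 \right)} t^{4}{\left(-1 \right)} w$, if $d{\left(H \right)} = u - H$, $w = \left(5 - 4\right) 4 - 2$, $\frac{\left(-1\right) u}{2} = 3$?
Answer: $-24$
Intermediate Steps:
$u = -6$ ($u = \left(-2\right) 3 = -6$)
$w = 2$ ($w = 1 \cdot 4 - 2 = 4 - 2 = 2$)
$d{\left(H \right)} = -6 - H$
$d{\left(6 \right)} t^{4}{\left(-1 \right)} w = \left(-6 - 6\right) \left(-1\right)^{4} \cdot 2 = \left(-6 - 6\right) 1 \cdot 2 = \left(-12\right) 1 \cdot 2 = \left(-12\right) 2 = -24$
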